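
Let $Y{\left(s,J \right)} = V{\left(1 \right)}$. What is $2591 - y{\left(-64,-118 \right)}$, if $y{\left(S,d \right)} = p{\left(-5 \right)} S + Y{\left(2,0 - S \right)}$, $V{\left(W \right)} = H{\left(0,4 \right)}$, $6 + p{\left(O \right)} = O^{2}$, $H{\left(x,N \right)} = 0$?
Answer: $3807$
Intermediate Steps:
$p{\left(O \right)} = -6 + O^{2}$
$V{\left(W \right)} = 0$
$Y{\left(s,J \right)} = 0$
$y{\left(S,d \right)} = 19 S$ ($y{\left(S,d \right)} = \left(-6 + \left(-5\right)^{2}\right) S + 0 = \left(-6 + 25\right) S + 0 = 19 S + 0 = 19 S$)
$2591 - y{\left(-64,-118 \right)} = 2591 - 19 \left(-64\right) = 2591 - -1216 = 2591 + 1216 = 3807$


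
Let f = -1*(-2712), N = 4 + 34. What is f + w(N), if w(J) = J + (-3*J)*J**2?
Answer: -161866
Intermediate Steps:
N = 38
f = 2712
w(J) = J - 3*J**3
f + w(N) = 2712 + (38 - 3*38**3) = 2712 + (38 - 3*54872) = 2712 + (38 - 164616) = 2712 - 164578 = -161866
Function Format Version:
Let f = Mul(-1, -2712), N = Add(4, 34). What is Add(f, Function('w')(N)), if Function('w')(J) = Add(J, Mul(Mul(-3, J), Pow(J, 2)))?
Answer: -161866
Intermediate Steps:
N = 38
f = 2712
Function('w')(J) = Add(J, Mul(-3, Pow(J, 3)))
Add(f, Function('w')(N)) = Add(2712, Add(38, Mul(-3, Pow(38, 3)))) = Add(2712, Add(38, Mul(-3, 54872))) = Add(2712, Add(38, -164616)) = Add(2712, -164578) = -161866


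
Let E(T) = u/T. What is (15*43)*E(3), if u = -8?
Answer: -1720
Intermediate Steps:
E(T) = -8/T
(15*43)*E(3) = (15*43)*(-8/3) = 645*(-8*⅓) = 645*(-8/3) = -1720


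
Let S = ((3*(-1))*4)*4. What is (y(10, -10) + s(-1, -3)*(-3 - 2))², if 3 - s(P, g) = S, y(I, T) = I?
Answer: 60025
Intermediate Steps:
S = -48 (S = -3*4*4 = -12*4 = -48)
s(P, g) = 51 (s(P, g) = 3 - 1*(-48) = 3 + 48 = 51)
(y(10, -10) + s(-1, -3)*(-3 - 2))² = (10 + 51*(-3 - 2))² = (10 + 51*(-5))² = (10 - 255)² = (-245)² = 60025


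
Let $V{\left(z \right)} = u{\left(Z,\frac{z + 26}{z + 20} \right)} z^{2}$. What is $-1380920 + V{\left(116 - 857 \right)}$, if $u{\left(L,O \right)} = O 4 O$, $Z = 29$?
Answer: $\frac{404956903180}{519841} \approx 7.79 \cdot 10^{5}$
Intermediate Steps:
$u{\left(L,O \right)} = 4 O^{2}$ ($u{\left(L,O \right)} = 4 O O = 4 O^{2}$)
$V{\left(z \right)} = \frac{4 z^{2} \left(26 + z\right)^{2}}{\left(20 + z\right)^{2}}$ ($V{\left(z \right)} = 4 \left(\frac{z + 26}{z + 20}\right)^{2} z^{2} = 4 \left(\frac{26 + z}{20 + z}\right)^{2} z^{2} = 4 \frac{\left(26 + z\right)^{2}}{\left(20 + z\right)^{2}} z^{2} = \frac{4 \left(26 + z\right)^{2}}{\left(20 + z\right)^{2}} z^{2} = \frac{4 z^{2} \left(26 + z\right)^{2}}{\left(20 + z\right)^{2}}$)
$-1380920 + V{\left(116 - 857 \right)} = -1380920 + \frac{4 \left(116 - 857\right)^{2} \left(26 + \left(116 - 857\right)\right)^{2}}{\left(20 + \left(116 - 857\right)\right)^{2}} = -1380920 + \frac{4 \left(-741\right)^{2} \left(26 - 741\right)^{2}}{\left(20 - 741\right)^{2}} = -1380920 + 4 \cdot 549081 \cdot \frac{1}{519841} \left(-715\right)^{2} = -1380920 + 4 \cdot 549081 \cdot \frac{1}{519841} \cdot 511225 = -1380920 + \frac{1122815736900}{519841} = \frac{404956903180}{519841}$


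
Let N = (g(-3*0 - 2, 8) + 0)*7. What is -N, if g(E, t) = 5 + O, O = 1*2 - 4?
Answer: -21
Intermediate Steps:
O = -2 (O = 2 - 4 = -2)
g(E, t) = 3 (g(E, t) = 5 - 2 = 3)
N = 21 (N = (3 + 0)*7 = 3*7 = 21)
-N = -1*21 = -21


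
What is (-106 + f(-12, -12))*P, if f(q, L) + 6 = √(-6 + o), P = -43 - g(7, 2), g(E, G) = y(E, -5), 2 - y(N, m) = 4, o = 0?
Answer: 4592 - 41*I*√6 ≈ 4592.0 - 100.43*I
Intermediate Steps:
y(N, m) = -2 (y(N, m) = 2 - 1*4 = 2 - 4 = -2)
g(E, G) = -2
P = -41 (P = -43 - 1*(-2) = -43 + 2 = -41)
f(q, L) = -6 + I*√6 (f(q, L) = -6 + √(-6 + 0) = -6 + √(-6) = -6 + I*√6)
(-106 + f(-12, -12))*P = (-106 + (-6 + I*√6))*(-41) = (-112 + I*√6)*(-41) = 4592 - 41*I*√6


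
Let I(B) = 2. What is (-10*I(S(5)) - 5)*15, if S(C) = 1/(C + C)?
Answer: -375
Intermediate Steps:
S(C) = 1/(2*C)
(-10*I(S(5)) - 5)*15 = (-10*2 - 5)*15 = (-20 - 5)*15 = -25*15 = -375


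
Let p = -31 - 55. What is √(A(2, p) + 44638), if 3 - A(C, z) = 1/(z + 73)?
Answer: √7544342/13 ≈ 211.28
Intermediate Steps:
p = -86
A(C, z) = 3 - 1/(73 + z) (A(C, z) = 3 - 1/(z + 73) = 3 - 1/(73 + z))
√(A(2, p) + 44638) = √((218 + 3*(-86))/(73 - 86) + 44638) = √((218 - 258)/(-13) + 44638) = √(-1/13*(-40) + 44638) = √(40/13 + 44638) = √(580334/13) = √7544342/13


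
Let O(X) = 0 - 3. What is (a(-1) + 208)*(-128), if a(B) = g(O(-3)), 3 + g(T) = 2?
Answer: -26496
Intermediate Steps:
O(X) = -3
g(T) = -1 (g(T) = -3 + 2 = -1)
a(B) = -1
(a(-1) + 208)*(-128) = (-1 + 208)*(-128) = 207*(-128) = -26496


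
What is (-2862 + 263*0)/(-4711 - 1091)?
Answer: 477/967 ≈ 0.49328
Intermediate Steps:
(-2862 + 263*0)/(-4711 - 1091) = (-2862 + 0)/(-5802) = -2862*(-1/5802) = 477/967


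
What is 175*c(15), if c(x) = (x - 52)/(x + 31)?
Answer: -6475/46 ≈ -140.76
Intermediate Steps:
c(x) = (-52 + x)/(31 + x)
175*c(15) = 175*((-52 + 15)/(31 + 15)) = 175*(-37/46) = -6475/46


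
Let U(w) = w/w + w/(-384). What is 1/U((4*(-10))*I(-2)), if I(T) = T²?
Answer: 12/17 ≈ 0.70588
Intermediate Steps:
U(w) = 1 - w/384 (U(w) = 1 + w*(-1/384) = 1 - w/384)
1/U((4*(-10))*I(-2)) = 1/(1 - 4*(-10)*(-2)²/384) = 1/(1 - (-5)*4/48) = 1/(1 - 1/384*(-160)) = 1/(1 + 5/12) = 1/(17/12) = 12/17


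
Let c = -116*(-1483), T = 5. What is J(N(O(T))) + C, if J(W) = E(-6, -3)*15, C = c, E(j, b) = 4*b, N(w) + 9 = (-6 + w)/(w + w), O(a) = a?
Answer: 171848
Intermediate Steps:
c = 172028
N(w) = -9 + (-6 + w)/(2*w) (N(w) = -9 + (-6 + w)/(w + w) = -9 + (-6 + w)/((2*w)) = -9 + (-6 + w)*(1/(2*w)) = -9 + (-6 + w)/(2*w))
C = 172028
J(W) = -180 (J(W) = (4*(-3))*15 = -12*15 = -180)
J(N(O(T))) + C = -180 + 172028 = 171848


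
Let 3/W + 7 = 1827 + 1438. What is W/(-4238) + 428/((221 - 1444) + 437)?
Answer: -109436505/200974436 ≈ -0.54453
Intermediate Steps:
W = 1/1086 (W = 3/(-7 + (1827 + 1438)) = 3/(-7 + 3265) = 3/3258 = 3*(1/3258) = 1/1086 ≈ 0.00092081)
W/(-4238) + 428/((221 - 1444) + 437) = (1/1086)/(-4238) + 428/((221 - 1444) + 437) = (1/1086)*(-1/4238) + 428/(-1223 + 437) = -1/4602468 + 428/(-786) = -1/4602468 + 428*(-1/786) = -1/4602468 - 214/393 = -109436505/200974436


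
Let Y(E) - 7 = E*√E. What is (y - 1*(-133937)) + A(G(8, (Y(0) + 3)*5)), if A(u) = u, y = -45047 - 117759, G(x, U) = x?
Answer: -28861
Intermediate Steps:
Y(E) = 7 + E^(3/2) (Y(E) = 7 + E*√E = 7 + E^(3/2))
y = -162806
(y - 1*(-133937)) + A(G(8, (Y(0) + 3)*5)) = (-162806 - 1*(-133937)) + 8 = (-162806 + 133937) + 8 = -28869 + 8 = -28861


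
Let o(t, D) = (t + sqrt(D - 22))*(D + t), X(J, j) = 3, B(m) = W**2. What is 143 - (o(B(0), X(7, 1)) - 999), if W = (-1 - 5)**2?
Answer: -1682362 - 1299*I*sqrt(19) ≈ -1.6824e+6 - 5662.2*I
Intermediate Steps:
W = 36 (W = (-6)**2 = 36)
B(m) = 1296 (B(m) = 36**2 = 1296)
o(t, D) = (D + t)*(t + sqrt(-22 + D)) (o(t, D) = (t + sqrt(-22 + D))*(D + t) = (D + t)*(t + sqrt(-22 + D)))
143 - (o(B(0), X(7, 1)) - 999) = 143 - ((1296**2 + 3*1296 + 3*sqrt(-22 + 3) + 1296*sqrt(-22 + 3)) - 999) = 143 - ((1679616 + 3888 + 3*sqrt(-19) + 1296*sqrt(-19)) - 999) = 143 - ((1679616 + 3888 + 3*(I*sqrt(19)) + 1296*(I*sqrt(19))) - 999) = 143 - ((1679616 + 3888 + 3*I*sqrt(19) + 1296*I*sqrt(19)) - 999) = 143 - ((1683504 + 1299*I*sqrt(19)) - 999) = 143 - (1682505 + 1299*I*sqrt(19)) = 143 + (-1682505 - 1299*I*sqrt(19)) = -1682362 - 1299*I*sqrt(19)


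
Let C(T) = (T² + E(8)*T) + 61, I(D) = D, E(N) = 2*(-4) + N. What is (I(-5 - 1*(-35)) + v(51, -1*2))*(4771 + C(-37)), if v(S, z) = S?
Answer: 502281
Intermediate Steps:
E(N) = -8 + N
C(T) = 61 + T² (C(T) = (T² + (-8 + 8)*T) + 61 = (T² + 0*T) + 61 = (T² + 0) + 61 = T² + 61 = 61 + T²)
(I(-5 - 1*(-35)) + v(51, -1*2))*(4771 + C(-37)) = ((-5 - 1*(-35)) + 51)*(4771 + (61 + (-37)²)) = ((-5 + 35) + 51)*(4771 + (61 + 1369)) = (30 + 51)*(4771 + 1430) = 81*6201 = 502281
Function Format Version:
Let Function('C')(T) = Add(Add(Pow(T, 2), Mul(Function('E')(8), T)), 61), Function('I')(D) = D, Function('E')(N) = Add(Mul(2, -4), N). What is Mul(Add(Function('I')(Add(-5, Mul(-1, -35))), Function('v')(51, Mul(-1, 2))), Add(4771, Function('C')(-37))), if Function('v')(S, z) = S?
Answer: 502281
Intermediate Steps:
Function('E')(N) = Add(-8, N)
Function('C')(T) = Add(61, Pow(T, 2)) (Function('C')(T) = Add(Add(Pow(T, 2), Mul(Add(-8, 8), T)), 61) = Add(Add(Pow(T, 2), Mul(0, T)), 61) = Add(Add(Pow(T, 2), 0), 61) = Add(Pow(T, 2), 61) = Add(61, Pow(T, 2)))
Mul(Add(Function('I')(Add(-5, Mul(-1, -35))), Function('v')(51, Mul(-1, 2))), Add(4771, Function('C')(-37))) = Mul(Add(Add(-5, Mul(-1, -35)), 51), Add(4771, Add(61, Pow(-37, 2)))) = Mul(Add(Add(-5, 35), 51), Add(4771, Add(61, 1369))) = Mul(Add(30, 51), Add(4771, 1430)) = Mul(81, 6201) = 502281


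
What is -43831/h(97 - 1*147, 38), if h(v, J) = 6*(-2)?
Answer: 43831/12 ≈ 3652.6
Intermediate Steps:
h(v, J) = -12
-43831/h(97 - 1*147, 38) = -43831/(-12) = -43831*(-1/12) = 43831/12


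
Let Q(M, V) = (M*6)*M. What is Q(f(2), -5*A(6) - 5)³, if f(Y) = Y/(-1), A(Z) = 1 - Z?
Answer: 13824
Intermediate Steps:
f(Y) = -Y (f(Y) = Y*(-1) = -Y)
Q(M, V) = 6*M² (Q(M, V) = (6*M)*M = 6*M²)
Q(f(2), -5*A(6) - 5)³ = (6*(-1*2)²)³ = (6*(-2)²)³ = (6*4)³ = 24³ = 13824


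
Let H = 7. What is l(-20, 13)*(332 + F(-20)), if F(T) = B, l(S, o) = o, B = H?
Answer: 4407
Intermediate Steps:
B = 7
F(T) = 7
l(-20, 13)*(332 + F(-20)) = 13*(332 + 7) = 13*339 = 4407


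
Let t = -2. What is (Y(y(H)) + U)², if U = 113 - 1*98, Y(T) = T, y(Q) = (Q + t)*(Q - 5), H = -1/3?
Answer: 61009/81 ≈ 753.20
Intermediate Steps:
H = -⅓ (H = -1*⅓ = -⅓ ≈ -0.33333)
y(Q) = (-5 + Q)*(-2 + Q) (y(Q) = (Q - 2)*(Q - 5) = (-2 + Q)*(-5 + Q) = (-5 + Q)*(-2 + Q))
U = 15 (U = 113 - 98 = 15)
(Y(y(H)) + U)² = ((10 + (-⅓)² - 7*(-⅓)) + 15)² = ((10 + ⅑ + 7/3) + 15)² = (112/9 + 15)² = (247/9)² = 61009/81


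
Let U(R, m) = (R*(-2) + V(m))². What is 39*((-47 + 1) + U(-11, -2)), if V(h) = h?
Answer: 13806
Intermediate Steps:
U(R, m) = (m - 2*R)² (U(R, m) = (R*(-2) + m)² = (-2*R + m)² = (m - 2*R)²)
39*((-47 + 1) + U(-11, -2)) = 39*((-47 + 1) + (-1*(-2) + 2*(-11))²) = 39*(-46 + (2 - 22)²) = 39*(-46 + (-20)²) = 39*(-46 + 400) = 39*354 = 13806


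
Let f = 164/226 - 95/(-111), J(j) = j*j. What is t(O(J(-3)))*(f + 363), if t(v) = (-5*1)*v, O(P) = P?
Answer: -68594190/4181 ≈ -16406.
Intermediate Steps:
J(j) = j**2
f = 19837/12543 (f = 164*(1/226) - 95*(-1/111) = 82/113 + 95/111 = 19837/12543 ≈ 1.5815)
t(v) = -5*v
t(O(J(-3)))*(f + 363) = (-5*(-3)**2)*(19837/12543 + 363) = -5*9*(4572946/12543) = -45*4572946/12543 = -68594190/4181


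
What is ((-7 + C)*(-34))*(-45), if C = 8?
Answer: 1530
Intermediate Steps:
((-7 + C)*(-34))*(-45) = ((-7 + 8)*(-34))*(-45) = (1*(-34))*(-45) = -34*(-45) = 1530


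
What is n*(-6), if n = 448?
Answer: -2688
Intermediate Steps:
n*(-6) = 448*(-6) = -2688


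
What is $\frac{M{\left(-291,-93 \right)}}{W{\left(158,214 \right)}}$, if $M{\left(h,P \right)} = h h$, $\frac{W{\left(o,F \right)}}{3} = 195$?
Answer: $\frac{9409}{65} \approx 144.75$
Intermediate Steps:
$W{\left(o,F \right)} = 585$ ($W{\left(o,F \right)} = 3 \cdot 195 = 585$)
$M{\left(h,P \right)} = h^{2}$
$\frac{M{\left(-291,-93 \right)}}{W{\left(158,214 \right)}} = \frac{\left(-291\right)^{2}}{585} = 84681 \cdot \frac{1}{585} = \frac{9409}{65}$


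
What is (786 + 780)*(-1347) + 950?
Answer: -2108452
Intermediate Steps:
(786 + 780)*(-1347) + 950 = 1566*(-1347) + 950 = -2109402 + 950 = -2108452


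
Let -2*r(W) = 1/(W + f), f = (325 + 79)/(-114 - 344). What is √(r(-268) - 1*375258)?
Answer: I*√1422737216678585/61574 ≈ 612.58*I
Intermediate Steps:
f = -202/229 (f = 404/(-458) = 404*(-1/458) = -202/229 ≈ -0.88210)
r(W) = -1/(2*(-202/229 + W)) (r(W) = -1/(2*(W - 202/229)) = -1/(2*(-202/229 + W)))
√(r(-268) - 1*375258) = √(-229/(-404 + 458*(-268)) - 1*375258) = √(-229/(-404 - 122744) - 375258) = √(-229/(-123148) - 375258) = √(-229*(-1/123148) - 375258) = √(229/123148 - 375258) = √(-46212271955/123148) = I*√1422737216678585/61574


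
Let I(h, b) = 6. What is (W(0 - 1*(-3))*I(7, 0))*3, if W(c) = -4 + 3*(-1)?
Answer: -126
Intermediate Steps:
W(c) = -7 (W(c) = -4 - 3 = -7)
(W(0 - 1*(-3))*I(7, 0))*3 = -7*6*3 = -42*3 = -126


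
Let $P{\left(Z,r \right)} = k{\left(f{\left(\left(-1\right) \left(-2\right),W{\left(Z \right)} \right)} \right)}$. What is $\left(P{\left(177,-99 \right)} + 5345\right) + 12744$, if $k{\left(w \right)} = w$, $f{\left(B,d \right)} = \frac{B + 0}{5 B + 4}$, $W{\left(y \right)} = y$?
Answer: $\frac{126624}{7} \approx 18089.0$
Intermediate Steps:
$f{\left(B,d \right)} = \frac{B}{4 + 5 B}$
$P{\left(Z,r \right)} = \frac{1}{7}$ ($P{\left(Z,r \right)} = \frac{\left(-1\right) \left(-2\right)}{4 + 5 \left(\left(-1\right) \left(-2\right)\right)} = \frac{2}{4 + 5 \cdot 2} = \frac{2}{4 + 10} = \frac{2}{14} = 2 \cdot \frac{1}{14} = \frac{1}{7}$)
$\left(P{\left(177,-99 \right)} + 5345\right) + 12744 = \left(\frac{1}{7} + 5345\right) + 12744 = \frac{37416}{7} + 12744 = \frac{126624}{7}$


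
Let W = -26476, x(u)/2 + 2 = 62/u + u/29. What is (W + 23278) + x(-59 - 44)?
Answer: -9589188/2987 ≈ -3210.3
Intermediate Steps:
x(u) = -4 + 124/u + 2*u/29 (x(u) = -4 + 2*(62/u + u/29) = -4 + (124/u + 2*u/29) = -4 + 124/u + 2*u/29)
(W + 23278) + x(-59 - 44) = (-26476 + 23278) + (-4 + 124/(-59 - 44) + 2*(-59 - 44)/29) = -3198 + (-4 + 124/(-103) + (2/29)*(-103)) = -3198 + (-4 + 124*(-1/103) - 206/29) = -3198 + (-4 - 124/103 - 206/29) = -3198 - 36762/2987 = -9589188/2987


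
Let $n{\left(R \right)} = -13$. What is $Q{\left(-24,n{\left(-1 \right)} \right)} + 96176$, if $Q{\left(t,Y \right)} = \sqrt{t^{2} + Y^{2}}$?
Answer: $96176 + \sqrt{745} \approx 96203.0$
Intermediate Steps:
$Q{\left(t,Y \right)} = \sqrt{Y^{2} + t^{2}}$
$Q{\left(-24,n{\left(-1 \right)} \right)} + 96176 = \sqrt{\left(-13\right)^{2} + \left(-24\right)^{2}} + 96176 = \sqrt{169 + 576} + 96176 = \sqrt{745} + 96176 = 96176 + \sqrt{745}$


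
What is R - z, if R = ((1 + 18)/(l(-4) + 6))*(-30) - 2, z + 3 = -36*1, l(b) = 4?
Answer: -20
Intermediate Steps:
z = -39 (z = -3 - 36*1 = -3 - 36 = -39)
R = -59 (R = ((1 + 18)/(4 + 6))*(-30) - 2 = (19/10)*(-30) - 2 = -57 - 2 = -59)
R - z = -59 - 1*(-39) = -59 + 39 = -20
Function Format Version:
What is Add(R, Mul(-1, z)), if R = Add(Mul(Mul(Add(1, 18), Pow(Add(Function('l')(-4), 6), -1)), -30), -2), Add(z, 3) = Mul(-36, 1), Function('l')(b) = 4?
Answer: -20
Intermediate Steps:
z = -39 (z = Add(-3, Mul(-36, 1)) = Add(-3, -36) = -39)
R = -59 (R = Add(Mul(Mul(Add(1, 18), Pow(Add(4, 6), -1)), -30), -2) = Add(Mul(Mul(19, Pow(10, -1)), -30), -2) = Add(Mul(Mul(19, Rational(1, 10)), -30), -2) = Add(Mul(Rational(19, 10), -30), -2) = Add(-57, -2) = -59)
Add(R, Mul(-1, z)) = Add(-59, Mul(-1, -39)) = Add(-59, 39) = -20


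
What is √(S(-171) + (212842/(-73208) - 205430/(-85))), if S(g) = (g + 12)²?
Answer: √2680988799998865/311134 ≈ 166.42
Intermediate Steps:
S(g) = (12 + g)²
√(S(-171) + (212842/(-73208) - 205430/(-85))) = √((12 - 171)² + (212842/(-73208) - 205430/(-85))) = √((-159)² + (212842*(-1/73208) - 205430*(-1/85))) = √(25281 + (-106421/36604 + 41086/17)) = √(25281 + 1502102787/622268) = √(17233660095/622268) = √2680988799998865/311134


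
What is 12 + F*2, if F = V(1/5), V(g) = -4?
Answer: 4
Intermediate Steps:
F = -4
12 + F*2 = 12 - 4*2 = 12 - 8 = 4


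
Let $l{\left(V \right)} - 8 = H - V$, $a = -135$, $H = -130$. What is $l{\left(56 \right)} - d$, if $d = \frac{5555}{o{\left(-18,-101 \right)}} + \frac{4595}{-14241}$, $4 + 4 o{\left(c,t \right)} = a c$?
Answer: $- \frac{3227475049}{17274333} \approx -186.84$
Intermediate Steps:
$l{\left(V \right)} = -122 - V$ ($l{\left(V \right)} = 8 - \left(130 + V\right) = -122 - V$)
$o{\left(c,t \right)} = -1 - \frac{135 c}{4}$ ($o{\left(c,t \right)} = -1 + \frac{\left(-135\right) c}{4} = -1 - \frac{135 c}{4}$)
$d = \frac{152643775}{17274333}$ ($d = \frac{5555}{-1 - - \frac{1215}{2}} + \frac{4595}{-14241} = \frac{5555}{-1 + \frac{1215}{2}} + 4595 \left(- \frac{1}{14241}\right) = \frac{5555}{\frac{1213}{2}} - \frac{4595}{14241} = 5555 \cdot \frac{2}{1213} - \frac{4595}{14241} = \frac{11110}{1213} - \frac{4595}{14241} = \frac{152643775}{17274333} \approx 8.8365$)
$l{\left(56 \right)} - d = \left(-122 - 56\right) - \frac{152643775}{17274333} = -178 - \frac{152643775}{17274333} = - \frac{3227475049}{17274333}$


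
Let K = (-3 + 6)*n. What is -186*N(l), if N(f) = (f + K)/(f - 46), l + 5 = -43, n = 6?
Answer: -2790/47 ≈ -59.362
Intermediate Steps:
l = -48 (l = -5 - 43 = -48)
K = 18 (K = (-3 + 6)*6 = 3*6 = 18)
N(f) = (18 + f)/(-46 + f) (N(f) = (f + 18)/(f - 46) = (18 + f)/(-46 + f))
-186*N(l) = -186*(18 - 48)/(-46 - 48) = -186*(-30)/(-94) = -(-93)*(-30)/47 = -186*15/47 = -2790/47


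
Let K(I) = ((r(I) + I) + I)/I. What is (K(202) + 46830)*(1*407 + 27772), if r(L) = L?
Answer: 1319707107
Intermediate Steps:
K(I) = 3 (K(I) = ((I + I) + I)/I = (2*I + I)/I = (3*I)/I = 3)
(K(202) + 46830)*(1*407 + 27772) = (3 + 46830)*(1*407 + 27772) = 46833*(407 + 27772) = 46833*28179 = 1319707107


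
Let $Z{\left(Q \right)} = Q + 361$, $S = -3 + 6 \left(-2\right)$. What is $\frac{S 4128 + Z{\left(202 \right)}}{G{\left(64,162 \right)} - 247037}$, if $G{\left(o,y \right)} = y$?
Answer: $\frac{61357}{246875} \approx 0.24853$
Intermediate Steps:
$S = -15$ ($S = -3 - 12 = -15$)
$Z{\left(Q \right)} = 361 + Q$
$\frac{S 4128 + Z{\left(202 \right)}}{G{\left(64,162 \right)} - 247037} = \frac{\left(-15\right) 4128 + \left(361 + 202\right)}{162 - 247037} = \frac{-61920 + 563}{-246875} = \left(-61357\right) \left(- \frac{1}{246875}\right) = \frac{61357}{246875}$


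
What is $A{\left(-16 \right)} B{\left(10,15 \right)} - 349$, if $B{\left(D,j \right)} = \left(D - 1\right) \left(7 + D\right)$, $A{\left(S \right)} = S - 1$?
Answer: $-2950$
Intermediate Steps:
$A{\left(S \right)} = -1 + S$ ($A{\left(S \right)} = S - 1 = -1 + S$)
$B{\left(D,j \right)} = \left(-1 + D\right) \left(7 + D\right)$
$A{\left(-16 \right)} B{\left(10,15 \right)} - 349 = \left(-1 - 16\right) \left(-7 + 10^{2} + 6 \cdot 10\right) - 349 = - 17 \left(-7 + 100 + 60\right) - 349 = \left(-17\right) 153 - 349 = -2601 - 349 = -2950$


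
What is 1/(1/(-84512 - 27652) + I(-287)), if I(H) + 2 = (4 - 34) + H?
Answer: -112164/35780317 ≈ -0.0031348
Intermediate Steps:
I(H) = -32 + H (I(H) = -2 + ((4 - 34) + H) = -2 + (-30 + H) = -32 + H)
1/(1/(-84512 - 27652) + I(-287)) = 1/(1/(-84512 - 27652) + (-32 - 287)) = 1/(1/(-112164) - 319) = 1/(-1/112164 - 319) = 1/(-35780317/112164) = -112164/35780317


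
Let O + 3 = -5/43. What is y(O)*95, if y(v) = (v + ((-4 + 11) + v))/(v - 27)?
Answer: -627/259 ≈ -2.4208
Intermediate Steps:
O = -134/43 (O = -3 - 5/43 = -134/43 ≈ -3.1163)
y(v) = (7 + 2*v)/(-27 + v) (y(v) = (v + (7 + v))/(-27 + v) = (7 + 2*v)/(-27 + v))
y(O)*95 = ((7 + 2*(-134/43))/(-27 - 134/43))*95 = ((7 - 268/43)/(-1295/43))*95 = -43/1295*33/43*95 = -33/1295*95 = -627/259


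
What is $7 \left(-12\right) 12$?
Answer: $-1008$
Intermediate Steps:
$7 \left(-12\right) 12 = \left(-84\right) 12 = -1008$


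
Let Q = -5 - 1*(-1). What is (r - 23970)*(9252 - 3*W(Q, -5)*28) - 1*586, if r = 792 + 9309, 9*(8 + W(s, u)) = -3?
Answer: -138024874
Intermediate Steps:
Q = -4 (Q = -5 + 1 = -4)
W(s, u) = -25/3 (W(s, u) = -8 + (1/9)*(-3) = -8 - 1/3 = -25/3)
r = 10101
(r - 23970)*(9252 - 3*W(Q, -5)*28) - 1*586 = (10101 - 23970)*(9252 - 3*(-25/3)*28) - 1*586 = -13869*(9252 + 25*28) - 586 = -13869*(9252 + 700) - 586 = -13869*9952 - 586 = -138024288 - 586 = -138024874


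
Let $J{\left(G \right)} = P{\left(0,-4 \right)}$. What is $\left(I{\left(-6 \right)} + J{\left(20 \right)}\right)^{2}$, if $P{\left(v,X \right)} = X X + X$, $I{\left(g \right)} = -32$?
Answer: $400$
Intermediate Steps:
$P{\left(v,X \right)} = X + X^{2}$ ($P{\left(v,X \right)} = X^{2} + X = X + X^{2}$)
$J{\left(G \right)} = 12$ ($J{\left(G \right)} = - 4 \left(1 - 4\right) = \left(-4\right) \left(-3\right) = 12$)
$\left(I{\left(-6 \right)} + J{\left(20 \right)}\right)^{2} = \left(-32 + 12\right)^{2} = \left(-20\right)^{2} = 400$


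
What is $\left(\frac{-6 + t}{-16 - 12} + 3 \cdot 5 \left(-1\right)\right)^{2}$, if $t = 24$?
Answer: $\frac{47961}{196} \approx 244.7$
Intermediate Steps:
$\left(\frac{-6 + t}{-16 - 12} + 3 \cdot 5 \left(-1\right)\right)^{2} = \left(\frac{-6 + 24}{-16 - 12} + 3 \cdot 5 \left(-1\right)\right)^{2} = \left(\frac{18}{-28} + 15 \left(-1\right)\right)^{2} = \left(18 \left(- \frac{1}{28}\right) - 15\right)^{2} = \left(- \frac{9}{14} - 15\right)^{2} = \left(- \frac{219}{14}\right)^{2} = \frac{47961}{196}$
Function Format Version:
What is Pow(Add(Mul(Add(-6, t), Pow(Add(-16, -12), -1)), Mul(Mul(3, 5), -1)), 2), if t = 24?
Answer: Rational(47961, 196) ≈ 244.70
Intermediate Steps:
Pow(Add(Mul(Add(-6, t), Pow(Add(-16, -12), -1)), Mul(Mul(3, 5), -1)), 2) = Pow(Add(Mul(Add(-6, 24), Pow(Add(-16, -12), -1)), Mul(Mul(3, 5), -1)), 2) = Pow(Add(Mul(18, Pow(-28, -1)), Mul(15, -1)), 2) = Pow(Add(Mul(18, Rational(-1, 28)), -15), 2) = Pow(Add(Rational(-9, 14), -15), 2) = Pow(Rational(-219, 14), 2) = Rational(47961, 196)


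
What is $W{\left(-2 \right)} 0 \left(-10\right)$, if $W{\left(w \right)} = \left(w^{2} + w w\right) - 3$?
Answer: $0$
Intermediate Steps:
$W{\left(w \right)} = -3 + 2 w^{2}$ ($W{\left(w \right)} = \left(w^{2} + w^{2}\right) - 3 = 2 w^{2} - 3 = -3 + 2 w^{2}$)
$W{\left(-2 \right)} 0 \left(-10\right) = \left(-3 + 2 \left(-2\right)^{2}\right) 0 \left(-10\right) = \left(-3 + 2 \cdot 4\right) 0 = \left(-3 + 8\right) 0 = 5 \cdot 0 = 0$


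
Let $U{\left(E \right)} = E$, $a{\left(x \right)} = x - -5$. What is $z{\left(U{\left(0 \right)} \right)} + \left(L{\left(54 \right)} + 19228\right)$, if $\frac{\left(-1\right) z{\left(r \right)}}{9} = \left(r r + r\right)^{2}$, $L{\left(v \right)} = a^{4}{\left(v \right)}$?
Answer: $12136589$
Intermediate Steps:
$a{\left(x \right)} = 5 + x$ ($a{\left(x \right)} = x + 5 = 5 + x$)
$L{\left(v \right)} = \left(5 + v\right)^{4}$
$z{\left(r \right)} = - 9 \left(r + r^{2}\right)^{2}$ ($z{\left(r \right)} = - 9 \left(r r + r\right)^{2} = - 9 \left(r^{2} + r\right)^{2} = - 9 \left(r + r^{2}\right)^{2}$)
$z{\left(U{\left(0 \right)} \right)} + \left(L{\left(54 \right)} + 19228\right) = - 9 \cdot 0^{2} \left(1 + 0\right)^{2} + \left(\left(5 + 54\right)^{4} + 19228\right) = \left(-9\right) 0 \cdot 1^{2} + \left(59^{4} + 19228\right) = \left(-9\right) 0 \cdot 1 + \left(12117361 + 19228\right) = 0 + 12136589 = 12136589$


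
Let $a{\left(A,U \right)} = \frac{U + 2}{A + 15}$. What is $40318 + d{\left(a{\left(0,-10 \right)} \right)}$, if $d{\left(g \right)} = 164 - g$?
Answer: $\frac{607238}{15} \approx 40483.0$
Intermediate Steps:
$a{\left(A,U \right)} = \frac{2 + U}{15 + A}$
$40318 + d{\left(a{\left(0,-10 \right)} \right)} = 40318 + \left(164 - \frac{2 - 10}{15 + 0}\right) = 40318 + \left(164 - \frac{1}{15} \left(-8\right)\right) = 40318 + \left(164 - - \frac{8}{15}\right) = 40318 + \left(164 + \frac{8}{15}\right) = 40318 + \frac{2468}{15} = \frac{607238}{15}$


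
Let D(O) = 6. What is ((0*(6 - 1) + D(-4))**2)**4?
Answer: 1679616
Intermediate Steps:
((0*(6 - 1) + D(-4))**2)**4 = ((0*(6 - 1) + 6)**2)**4 = ((0*5 + 6)**2)**4 = ((0 + 6)**2)**4 = (6**2)**4 = 36**4 = 1679616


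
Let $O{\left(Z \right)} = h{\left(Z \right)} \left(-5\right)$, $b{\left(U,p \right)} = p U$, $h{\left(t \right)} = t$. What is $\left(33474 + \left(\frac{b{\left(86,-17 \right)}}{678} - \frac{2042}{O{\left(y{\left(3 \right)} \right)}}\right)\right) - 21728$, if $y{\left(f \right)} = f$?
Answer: $\frac{6712187}{565} \approx 11880.0$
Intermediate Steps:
$b{\left(U,p \right)} = U p$
$O{\left(Z \right)} = - 5 Z$ ($O{\left(Z \right)} = Z \left(-5\right) = - 5 Z$)
$\left(33474 + \left(\frac{b{\left(86,-17 \right)}}{678} - \frac{2042}{O{\left(y{\left(3 \right)} \right)}}\right)\right) - 21728 = \left(33474 + \left(\frac{86 \left(-17\right)}{678} - \frac{2042}{\left(-5\right) 3}\right)\right) - 21728 = \left(33474 - \left(\frac{731}{339} + \frac{2042}{-15}\right)\right) - 21728 = \left(33474 - - \frac{75697}{565}\right) - 21728 = \left(33474 + \left(- \frac{731}{339} + \frac{2042}{15}\right)\right) - 21728 = \left(33474 + \frac{75697}{565}\right) - 21728 = \frac{18988507}{565} - 21728 = \frac{6712187}{565}$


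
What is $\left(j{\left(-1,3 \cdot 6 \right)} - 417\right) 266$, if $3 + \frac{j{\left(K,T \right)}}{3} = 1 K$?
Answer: $-114114$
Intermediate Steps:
$j{\left(K,T \right)} = -9 + 3 K$ ($j{\left(K,T \right)} = -9 + 3 \cdot 1 K = -9 + 3 K$)
$\left(j{\left(-1,3 \cdot 6 \right)} - 417\right) 266 = \left(\left(-9 + 3 \left(-1\right)\right) - 417\right) 266 = \left(\left(-9 - 3\right) - 417\right) 266 = \left(-12 - 417\right) 266 = \left(-429\right) 266 = -114114$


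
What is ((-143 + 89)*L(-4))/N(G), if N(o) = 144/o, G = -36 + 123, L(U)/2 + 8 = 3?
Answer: 1305/4 ≈ 326.25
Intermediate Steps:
L(U) = -10 (L(U) = -16 + 2*3 = -16 + 6 = -10)
G = 87
((-143 + 89)*L(-4))/N(G) = ((-143 + 89)*(-10))/((144/87)) = (-54*(-10))/((144*(1/87))) = 540/(48/29) = 540*(29/48) = 1305/4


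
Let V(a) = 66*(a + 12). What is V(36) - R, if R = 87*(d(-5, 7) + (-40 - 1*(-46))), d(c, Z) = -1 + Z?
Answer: 2124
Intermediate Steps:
V(a) = 792 + 66*a (V(a) = 66*(12 + a) = 792 + 66*a)
R = 1044 (R = 87*((-1 + 7) + (-40 - 1*(-46))) = 87*(6 + (-40 + 46)) = 87*(6 + 6) = 87*12 = 1044)
V(36) - R = (792 + 66*36) - 1*1044 = (792 + 2376) - 1044 = 3168 - 1044 = 2124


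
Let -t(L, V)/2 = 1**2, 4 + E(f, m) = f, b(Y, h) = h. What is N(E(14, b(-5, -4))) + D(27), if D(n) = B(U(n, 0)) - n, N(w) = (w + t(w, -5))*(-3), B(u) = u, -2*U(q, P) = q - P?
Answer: -129/2 ≈ -64.500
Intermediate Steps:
U(q, P) = P/2 - q/2 (U(q, P) = -(q - P)/2 = P/2 - q/2)
E(f, m) = -4 + f
t(L, V) = -2 (t(L, V) = -2*1**2 = -2*1 = -2)
N(w) = 6 - 3*w (N(w) = (w - 2)*(-3) = (-2 + w)*(-3) = 6 - 3*w)
D(n) = -3*n/2 (D(n) = ((1/2)*0 - n/2) - n = (0 - n/2) - n = -n/2 - n = -3*n/2)
N(E(14, b(-5, -4))) + D(27) = (6 - 3*(-4 + 14)) - 3/2*27 = (6 - 3*10) - 81/2 = (6 - 30) - 81/2 = -24 - 81/2 = -129/2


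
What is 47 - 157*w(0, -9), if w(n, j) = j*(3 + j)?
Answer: -8431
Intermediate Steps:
47 - 157*w(0, -9) = 47 - (-1413)*(3 - 9) = 47 - (-1413)*(-6) = 47 - 157*54 = 47 - 8478 = -8431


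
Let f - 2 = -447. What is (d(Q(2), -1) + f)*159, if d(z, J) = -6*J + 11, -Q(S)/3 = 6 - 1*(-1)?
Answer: -68052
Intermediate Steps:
f = -445 (f = 2 - 447 = -445)
Q(S) = -21 (Q(S) = -3*(6 - 1*(-1)) = -3*(6 + 1) = -3*7 = -21)
d(z, J) = 11 - 6*J
(d(Q(2), -1) + f)*159 = ((11 - 6*(-1)) - 445)*159 = ((11 + 6) - 445)*159 = (17 - 445)*159 = -428*159 = -68052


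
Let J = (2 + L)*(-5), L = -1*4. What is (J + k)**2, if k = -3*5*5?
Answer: 4225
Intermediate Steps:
k = -75 (k = -15*5 = -75)
L = -4
J = 10 (J = (2 - 4)*(-5) = -2*(-5) = 10)
(J + k)**2 = (10 - 75)**2 = (-65)**2 = 4225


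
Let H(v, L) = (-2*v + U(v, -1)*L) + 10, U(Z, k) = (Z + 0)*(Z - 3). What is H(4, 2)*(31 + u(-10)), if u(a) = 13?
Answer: 440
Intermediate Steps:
U(Z, k) = Z*(-3 + Z)
H(v, L) = 10 - 2*v + L*v*(-3 + v) (H(v, L) = (-2*v + (v*(-3 + v))*L) + 10 = (-2*v + L*v*(-3 + v)) + 10 = 10 - 2*v + L*v*(-3 + v))
H(4, 2)*(31 + u(-10)) = (10 - 2*4 + 2*4*(-3 + 4))*(31 + 13) = (10 - 8 + 2*4*1)*44 = (10 - 8 + 8)*44 = 10*44 = 440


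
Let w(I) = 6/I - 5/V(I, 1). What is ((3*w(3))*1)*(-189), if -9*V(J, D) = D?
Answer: -26649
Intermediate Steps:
V(J, D) = -D/9
w(I) = 45 + 6/I (w(I) = 6/I - 5/((-⅑*1)) = 6/I - 5/(-⅑) = 6/I - 5*(-9) = 6/I + 45 = 45 + 6/I)
((3*w(3))*1)*(-189) = ((3*(45 + 6/3))*1)*(-189) = ((3*(45 + 6*(⅓)))*1)*(-189) = ((3*(45 + 2))*1)*(-189) = ((3*47)*1)*(-189) = (141*1)*(-189) = 141*(-189) = -26649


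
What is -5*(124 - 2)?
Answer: -610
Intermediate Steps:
-5*(124 - 2) = -5*122 = -610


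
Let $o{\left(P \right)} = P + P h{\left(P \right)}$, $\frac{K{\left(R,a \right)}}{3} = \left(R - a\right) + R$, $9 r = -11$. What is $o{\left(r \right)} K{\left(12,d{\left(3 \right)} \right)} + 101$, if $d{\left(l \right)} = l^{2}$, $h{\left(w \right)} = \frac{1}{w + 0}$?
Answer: $91$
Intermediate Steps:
$h{\left(w \right)} = \frac{1}{w}$
$r = - \frac{11}{9}$ ($r = \frac{1}{9} \left(-11\right) = - \frac{11}{9} \approx -1.2222$)
$K{\left(R,a \right)} = - 3 a + 6 R$ ($K{\left(R,a \right)} = 3 \left(\left(R - a\right) + R\right) = 3 \left(- a + 2 R\right) = - 3 a + 6 R$)
$o{\left(P \right)} = 1 + P$ ($o{\left(P \right)} = P + \frac{P}{P} = P + 1 = 1 + P$)
$o{\left(r \right)} K{\left(12,d{\left(3 \right)} \right)} + 101 = \left(1 - \frac{11}{9}\right) \left(- 3 \cdot 3^{2} + 6 \cdot 12\right) + 101 = - \frac{2 \left(\left(-3\right) 9 + 72\right)}{9} + 101 = - \frac{2 \left(-27 + 72\right)}{9} + 101 = \left(- \frac{2}{9}\right) 45 + 101 = -10 + 101 = 91$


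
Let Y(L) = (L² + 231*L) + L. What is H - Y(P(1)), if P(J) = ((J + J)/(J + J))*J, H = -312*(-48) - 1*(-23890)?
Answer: 38633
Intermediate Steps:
H = 38866 (H = 14976 + 23890 = 38866)
P(J) = J (P(J) = ((2*J)/((2*J)))*J = ((2*J)*(1/(2*J)))*J = 1*J = J)
Y(L) = L² + 232*L
H - Y(P(1)) = 38866 - (232 + 1) = 38866 - 233 = 38633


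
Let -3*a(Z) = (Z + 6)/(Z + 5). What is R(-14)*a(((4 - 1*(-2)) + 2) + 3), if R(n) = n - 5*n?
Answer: -119/6 ≈ -19.833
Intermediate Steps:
a(Z) = -(6 + Z)/(3*(5 + Z)) (a(Z) = -(Z + 6)/(3*(Z + 5)) = -(6 + Z)/(3*(5 + Z)))
R(n) = -4*n
R(-14)*a(((4 - 1*(-2)) + 2) + 3) = (-4*(-14))*((-6 - (((4 - 1*(-2)) + 2) + 3))/(3*(5 + (((4 - 1*(-2)) + 2) + 3)))) = 56*((-6 - (((4 + 2) + 2) + 3))/(3*(5 + (((4 + 2) + 2) + 3)))) = 56*((-6 - ((6 + 2) + 3))/(3*(5 + ((6 + 2) + 3)))) = 56*((-6 - (8 + 3))/(3*(5 + (8 + 3)))) = 56*((-6 - 1*11)/(3*(5 + 11))) = 56*((⅓)*(-6 - 11)/16) = 56*((⅓)*(1/16)*(-17)) = 56*(-17/48) = -119/6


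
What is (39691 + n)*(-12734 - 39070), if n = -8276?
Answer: -1627422660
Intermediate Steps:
(39691 + n)*(-12734 - 39070) = (39691 - 8276)*(-12734 - 39070) = 31415*(-51804) = -1627422660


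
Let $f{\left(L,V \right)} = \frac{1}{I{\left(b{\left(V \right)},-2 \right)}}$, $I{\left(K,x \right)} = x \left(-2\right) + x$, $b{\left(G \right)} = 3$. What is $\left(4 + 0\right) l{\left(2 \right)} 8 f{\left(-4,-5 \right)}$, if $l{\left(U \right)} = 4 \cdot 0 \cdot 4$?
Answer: $0$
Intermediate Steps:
$l{\left(U \right)} = 0$ ($l{\left(U \right)} = 0 \cdot 4 = 0$)
$I{\left(K,x \right)} = - x$ ($I{\left(K,x \right)} = - 2 x + x = - x$)
$f{\left(L,V \right)} = \frac{1}{2}$ ($f{\left(L,V \right)} = \frac{1}{\left(-1\right) \left(-2\right)} = \frac{1}{2}$)
$\left(4 + 0\right) l{\left(2 \right)} 8 f{\left(-4,-5 \right)} = \left(4 + 0\right) 0 \cdot 8 \cdot \frac{1}{2} = 4 \cdot 0 \cdot 8 \cdot \frac{1}{2} = 0 \cdot 8 \cdot \frac{1}{2} = 0 \cdot \frac{1}{2} = 0$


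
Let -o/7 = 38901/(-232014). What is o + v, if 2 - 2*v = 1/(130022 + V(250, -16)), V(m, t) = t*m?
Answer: 21185141685/9746289436 ≈ 2.1737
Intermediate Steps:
V(m, t) = m*t
o = 90769/77338 (o = -272307/(-232014) = -272307*(-1)/232014 = -7*(-12967/77338) = 90769/77338 ≈ 1.1737)
v = 252043/252044 (v = 1 - 1/(2*(130022 + 250*(-16))) = 1 - 1/(2*(130022 - 4000)) = 1 - 1/2/126022 = 1 - 1/2*1/126022 = 1 - 1/252044 = 252043/252044 ≈ 1.0000)
o + v = 90769/77338 + 252043/252044 = 21185141685/9746289436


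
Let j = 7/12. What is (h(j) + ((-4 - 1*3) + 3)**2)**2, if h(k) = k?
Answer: 39601/144 ≈ 275.01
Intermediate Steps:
j = 7/12 (j = 7*(1/12) = 7/12 ≈ 0.58333)
(h(j) + ((-4 - 1*3) + 3)**2)**2 = (7/12 + ((-4 - 1*3) + 3)**2)**2 = (7/12 + ((-4 - 3) + 3)**2)**2 = (7/12 + (-7 + 3)**2)**2 = (7/12 + (-4)**2)**2 = (7/12 + 16)**2 = (199/12)**2 = 39601/144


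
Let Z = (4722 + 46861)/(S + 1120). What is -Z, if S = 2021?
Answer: -51583/3141 ≈ -16.422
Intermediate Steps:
Z = 51583/3141 (Z = (4722 + 46861)/(2021 + 1120) = 51583/3141 ≈ 16.422)
-Z = -1*51583/3141 = -51583/3141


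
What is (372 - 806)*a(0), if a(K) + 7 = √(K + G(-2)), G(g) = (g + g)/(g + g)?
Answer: 2604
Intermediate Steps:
G(g) = 1 (G(g) = (2*g)/((2*g)) = (2*g)*(1/(2*g)) = 1)
a(K) = -7 + √(1 + K) (a(K) = -7 + √(K + 1) = -7 + √(1 + K))
(372 - 806)*a(0) = (372 - 806)*(-7 + √(1 + 0)) = -434*(-7 + √1) = -434*(-7 + 1) = -434*(-6) = 2604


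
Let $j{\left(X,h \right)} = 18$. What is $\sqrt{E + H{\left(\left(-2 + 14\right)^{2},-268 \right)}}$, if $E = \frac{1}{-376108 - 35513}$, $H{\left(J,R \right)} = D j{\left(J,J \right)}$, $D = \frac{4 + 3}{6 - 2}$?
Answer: $\frac{\sqrt{21348411156282}}{823242} \approx 5.6125$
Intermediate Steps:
$D = \frac{7}{4} \approx 1.75$
$H{\left(J,R \right)} = \frac{63}{2}$ ($H{\left(J,R \right)} = \frac{7}{4} \cdot 18 = \frac{63}{2}$)
$E = - \frac{1}{411621}$ ($E = \frac{1}{-411621} = - \frac{1}{411621} \approx -2.4294 \cdot 10^{-6}$)
$\sqrt{E + H{\left(\left(-2 + 14\right)^{2},-268 \right)}} = \sqrt{- \frac{1}{411621} + \frac{63}{2}} = \sqrt{\frac{25932121}{823242}} = \frac{\sqrt{21348411156282}}{823242}$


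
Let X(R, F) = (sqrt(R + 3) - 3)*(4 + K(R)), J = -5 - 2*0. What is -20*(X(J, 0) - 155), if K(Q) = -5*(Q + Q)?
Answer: 6340 - 1080*I*sqrt(2) ≈ 6340.0 - 1527.4*I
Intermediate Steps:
K(Q) = -10*Q
J = -5 (J = -5 - 1*0 = -5 + 0 = -5)
X(R, F) = (-3 + sqrt(3 + R))*(4 - 10*R) (X(R, F) = (sqrt(R + 3) - 3)*(4 - 10*R) = (sqrt(3 + R) - 3)*(4 - 10*R) = (-3 + sqrt(3 + R))*(4 - 10*R))
-20*(X(J, 0) - 155) = -20*((-12 + 4*sqrt(3 - 5) + 30*(-5) - 10*(-5)*sqrt(3 - 5)) - 155) = -20*((-12 + 4*sqrt(-2) - 150 - 10*(-5)*sqrt(-2)) - 155) = -20*((-12 + 4*(I*sqrt(2)) - 150 - 10*(-5)*I*sqrt(2)) - 155) = -20*((-12 + 4*I*sqrt(2) - 150 + 50*I*sqrt(2)) - 155) = -20*((-162 + 54*I*sqrt(2)) - 155) = -20*(-317 + 54*I*sqrt(2)) = 6340 - 1080*I*sqrt(2)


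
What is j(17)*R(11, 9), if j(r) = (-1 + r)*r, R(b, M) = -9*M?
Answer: -22032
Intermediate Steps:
j(r) = r*(-1 + r)
j(17)*R(11, 9) = (17*(-1 + 17))*(-9*9) = (17*16)*(-81) = 272*(-81) = -22032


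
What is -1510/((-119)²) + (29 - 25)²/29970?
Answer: -22514062/212202585 ≈ -0.10610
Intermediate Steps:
-1510/((-119)²) + (29 - 25)²/29970 = -1510/14161 + 4²*(1/29970) = -1510*1/14161 + 16*(1/29970) = -1510/14161 + 8/14985 = -22514062/212202585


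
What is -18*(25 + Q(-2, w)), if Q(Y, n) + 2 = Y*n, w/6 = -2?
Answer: -846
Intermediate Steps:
w = -12 (w = 6*(-2) = -12)
Q(Y, n) = -2 + Y*n
-18*(25 + Q(-2, w)) = -18*(25 + (-2 - 2*(-12))) = -18*(25 + (-2 + 24)) = -18*(25 + 22) = -18*47 = -846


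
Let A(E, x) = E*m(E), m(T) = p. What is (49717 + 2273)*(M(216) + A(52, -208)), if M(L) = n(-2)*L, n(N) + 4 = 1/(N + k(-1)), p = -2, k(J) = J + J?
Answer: -53133780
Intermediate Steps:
k(J) = 2*J
n(N) = -4 + 1/(-2 + N) (n(N) = -4 + 1/(N + 2*(-1)) = -4 + 1/(N - 2) = -4 + 1/(-2 + N))
M(L) = -17*L/4 (M(L) = ((9 - 4*(-2))/(-2 - 2))*L = ((9 + 8)/(-4))*L = (-1/4*17)*L = -17*L/4)
m(T) = -2
A(E, x) = -2*E (A(E, x) = E*(-2) = -2*E)
(49717 + 2273)*(M(216) + A(52, -208)) = (49717 + 2273)*(-17/4*216 - 2*52) = 51990*(-918 - 104) = 51990*(-1022) = -53133780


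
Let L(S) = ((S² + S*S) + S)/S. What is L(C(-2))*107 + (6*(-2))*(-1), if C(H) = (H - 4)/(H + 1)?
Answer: 1403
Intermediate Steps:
C(H) = (-4 + H)/(1 + H)
L(S) = (S + 2*S²)/S (L(S) = ((S² + S²) + S)/S = (2*S² + S)/S = (S + 2*S²)/S)
L(C(-2))*107 + (6*(-2))*(-1) = (1 + 2*((-4 - 2)/(1 - 2)))*107 + (6*(-2))*(-1) = (1 + 2*(-6/(-1)))*107 - 12*(-1) = (1 + 2*(-1*(-6)))*107 + 12 = (1 + 2*6)*107 + 12 = (1 + 12)*107 + 12 = 13*107 + 12 = 1391 + 12 = 1403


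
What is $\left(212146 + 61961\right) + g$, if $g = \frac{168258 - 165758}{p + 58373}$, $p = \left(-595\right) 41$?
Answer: $\frac{4656805073}{16989} \approx 2.7411 \cdot 10^{5}$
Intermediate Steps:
$p = -24395$
$g = \frac{1250}{16989}$ ($g = \frac{168258 - 165758}{-24395 + 58373} = \frac{2500}{33978} = 2500 \cdot \frac{1}{33978} = \frac{1250}{16989} \approx 0.073577$)
$\left(212146 + 61961\right) + g = \left(212146 + 61961\right) + \frac{1250}{16989} = 274107 + \frac{1250}{16989} = \frac{4656805073}{16989}$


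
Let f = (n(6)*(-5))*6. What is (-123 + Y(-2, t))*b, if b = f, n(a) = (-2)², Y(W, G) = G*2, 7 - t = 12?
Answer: 15960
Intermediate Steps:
t = -5 (t = 7 - 1*12 = 7 - 12 = -5)
Y(W, G) = 2*G
n(a) = 4
f = -120 (f = (4*(-5))*6 = -20*6 = -120)
b = -120
(-123 + Y(-2, t))*b = (-123 + 2*(-5))*(-120) = (-123 - 10)*(-120) = -133*(-120) = 15960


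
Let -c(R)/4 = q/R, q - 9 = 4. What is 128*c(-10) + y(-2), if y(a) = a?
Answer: 3318/5 ≈ 663.60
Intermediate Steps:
q = 13 (q = 9 + 4 = 13)
c(R) = -52/R
128*c(-10) + y(-2) = 128*(-52/(-10)) - 2 = 128*(-52*(-⅒)) - 2 = 128*(26/5) - 2 = 3328/5 - 2 = 3318/5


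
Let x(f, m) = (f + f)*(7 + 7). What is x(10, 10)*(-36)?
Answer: -10080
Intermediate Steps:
x(f, m) = 28*f (x(f, m) = (2*f)*14 = 28*f)
x(10, 10)*(-36) = (28*10)*(-36) = 280*(-36) = -10080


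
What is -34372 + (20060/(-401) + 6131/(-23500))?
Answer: -324378410531/9423500 ≈ -34422.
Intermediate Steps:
-34372 + (20060/(-401) + 6131/(-23500)) = -34372 + (20060*(-1/401) + 6131*(-1/23500)) = -34372 + (-20060/401 - 6131/23500) = -34372 - 473868531/9423500 = -324378410531/9423500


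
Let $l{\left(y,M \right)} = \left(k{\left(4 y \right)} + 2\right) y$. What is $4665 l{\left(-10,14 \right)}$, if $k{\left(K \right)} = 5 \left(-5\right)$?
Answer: $1072950$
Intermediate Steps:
$k{\left(K \right)} = -25$
$l{\left(y,M \right)} = - 23 y$ ($l{\left(y,M \right)} = \left(-25 + 2\right) y = - 23 y$)
$4665 l{\left(-10,14 \right)} = 4665 \left(\left(-23\right) \left(-10\right)\right) = 4665 \cdot 230 = 1072950$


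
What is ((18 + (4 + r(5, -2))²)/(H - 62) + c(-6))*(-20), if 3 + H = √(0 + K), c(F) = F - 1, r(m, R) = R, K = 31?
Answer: 307880/2097 + 220*√31/2097 ≈ 147.40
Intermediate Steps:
c(F) = -1 + F
H = -3 + √31 (H = -3 + √(0 + 31) = -3 + √31 ≈ 2.5678)
((18 + (4 + r(5, -2))²)/(H - 62) + c(-6))*(-20) = ((18 + (4 - 2)²)/((-3 + √31) - 62) + (-1 - 6))*(-20) = ((18 + 2²)/(-65 + √31) - 7)*(-20) = ((18 + 4)/(-65 + √31) - 7)*(-20) = (22/(-65 + √31) - 7)*(-20) = (-7 + 22/(-65 + √31))*(-20) = 140 - 440/(-65 + √31)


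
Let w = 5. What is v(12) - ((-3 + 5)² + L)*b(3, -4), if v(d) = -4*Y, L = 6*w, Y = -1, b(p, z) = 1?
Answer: -30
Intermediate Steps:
L = 30 (L = 6*5 = 30)
v(d) = 4 (v(d) = -4*(-1) = 4)
v(12) - ((-3 + 5)² + L)*b(3, -4) = 4 - ((-3 + 5)² + 30) = 4 - (2² + 30) = 4 - (4 + 30) = 4 - 34 = -30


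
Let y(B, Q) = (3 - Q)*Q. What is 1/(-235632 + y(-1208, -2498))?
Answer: -1/6483130 ≈ -1.5425e-7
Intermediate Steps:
y(B, Q) = Q*(3 - Q)
1/(-235632 + y(-1208, -2498)) = 1/(-235632 - 2498*(3 - 1*(-2498))) = 1/(-235632 - 2498*(3 + 2498)) = 1/(-235632 - 2498*2501) = 1/(-235632 - 6247498) = 1/(-6483130) = -1/6483130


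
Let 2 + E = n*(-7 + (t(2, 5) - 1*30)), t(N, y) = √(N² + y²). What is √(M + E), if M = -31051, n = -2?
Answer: √(-30979 - 2*√29) ≈ 176.04*I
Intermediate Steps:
E = 72 - 2*√29 (E = -2 - 2*(-7 + (√(2² + 5²) - 1*30)) = -2 - 2*(-7 + (√(4 + 25) - 30)) = -2 - 2*(-7 + (√29 - 30)) = -2 - 2*(-7 + (-30 + √29)) = -2 - 2*(-37 + √29) = -2 + (74 - 2*√29) = 72 - 2*√29 ≈ 61.230)
√(M + E) = √(-31051 + (72 - 2*√29)) = √(-30979 - 2*√29)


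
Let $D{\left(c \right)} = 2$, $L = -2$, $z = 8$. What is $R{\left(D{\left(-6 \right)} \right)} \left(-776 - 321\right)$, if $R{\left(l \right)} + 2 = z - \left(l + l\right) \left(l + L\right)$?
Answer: $-6582$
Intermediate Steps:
$R{\left(l \right)} = 6 - 2 l \left(-2 + l\right)$ ($R{\left(l \right)} = -2 - \left(-8 + \left(l + l\right) \left(l - 2\right)\right) = -2 - \left(-8 + 2 l \left(-2 + l\right)\right) = 6 - 2 l \left(-2 + l\right)$)
$R{\left(D{\left(-6 \right)} \right)} \left(-776 - 321\right) = \left(6 - 2 \cdot 2^{2} + 4 \cdot 2\right) \left(-776 - 321\right) = \left(6 - 8 + 8\right) \left(-1097\right) = 6 \left(-1097\right) = -6582$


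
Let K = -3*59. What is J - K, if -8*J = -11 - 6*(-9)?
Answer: 1373/8 ≈ 171.63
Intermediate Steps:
K = -177
J = -43/8 (J = -(-11 - 6*(-9))/8 = -(-11 + 54)/8 = -⅛*43 = -43/8 ≈ -5.3750)
J - K = -43/8 - 1*(-177) = -43/8 + 177 = 1373/8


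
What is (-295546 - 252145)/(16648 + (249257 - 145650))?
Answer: -547691/120255 ≈ -4.5544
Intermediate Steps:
(-295546 - 252145)/(16648 + (249257 - 145650)) = -547691/(16648 + 103607) = -547691/120255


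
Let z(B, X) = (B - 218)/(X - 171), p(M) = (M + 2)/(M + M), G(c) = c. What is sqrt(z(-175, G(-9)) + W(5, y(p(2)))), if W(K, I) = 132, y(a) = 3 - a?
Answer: sqrt(120765)/30 ≈ 11.584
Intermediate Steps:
p(M) = (2 + M)/(2*M) (p(M) = (2 + M)/((2*M)) = (2 + M)*(1/(2*M)) = (2 + M)/(2*M))
z(B, X) = (-218 + B)/(-171 + X)
sqrt(z(-175, G(-9)) + W(5, y(p(2)))) = sqrt((-218 - 175)/(-171 - 9) + 132) = sqrt(-393/(-180) + 132) = sqrt(-1/180*(-393) + 132) = sqrt(131/60 + 132) = sqrt(8051/60) = sqrt(120765)/30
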